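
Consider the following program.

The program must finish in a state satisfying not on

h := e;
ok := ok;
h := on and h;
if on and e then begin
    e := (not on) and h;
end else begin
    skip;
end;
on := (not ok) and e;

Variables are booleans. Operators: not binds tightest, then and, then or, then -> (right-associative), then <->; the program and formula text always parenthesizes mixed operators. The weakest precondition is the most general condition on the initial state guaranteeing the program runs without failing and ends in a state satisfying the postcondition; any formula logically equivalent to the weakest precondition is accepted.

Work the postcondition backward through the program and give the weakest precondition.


Working backward. After the program, not on must hold.
Before on := (not ok) and e: not ((not ok) and e)
Then branch requires not ((not ok) and (not on) and h); else branch requires not ((not ok) and e).
Before the if: ((on and e) -> (not ((not ok) and (not on) and h))) and ((not (on and e)) -> (not ((not ok) and e)))
Before h := on and h: (not (on and e)) -> (not ((not ok) and e))
Before ok := ok: (not (on and e)) -> (not ((not ok) and e))
Before h := e: (not (on and e)) -> (not ((not ok) and e))
Answer: WP = (not (on and e)) -> (not ((not ok) and e))


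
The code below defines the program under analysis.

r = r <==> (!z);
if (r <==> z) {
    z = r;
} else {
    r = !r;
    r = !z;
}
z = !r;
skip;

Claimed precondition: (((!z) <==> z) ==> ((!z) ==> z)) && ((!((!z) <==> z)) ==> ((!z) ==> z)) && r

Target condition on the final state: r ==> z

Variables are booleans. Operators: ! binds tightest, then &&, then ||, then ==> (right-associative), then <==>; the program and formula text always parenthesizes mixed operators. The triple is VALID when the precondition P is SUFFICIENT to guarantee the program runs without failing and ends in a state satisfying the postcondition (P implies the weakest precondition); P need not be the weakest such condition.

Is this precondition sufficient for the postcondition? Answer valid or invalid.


Working backward. After the program, r ==> z must hold.
Before skip: r ==> z
Before z := !r: r ==> (!r)
Then branch requires r ==> (!r); else branch requires (!z) ==> z.
Before the if: ((r <==> z) ==> (r ==> (!r))) && ((!(r <==> z)) ==> ((!z) ==> z))
Before r := r <==> (!z): (((r <==> (!z)) <==> z) ==> ((r <==> (!z)) ==> (!(r <==> (!z))))) && ((!((r <==> (!z)) <==> z)) ==> ((!z) ==> z))
The weakest precondition is (((r <==> (!z)) <==> z) ==> ((r <==> (!z)) ==> (!(r <==> (!z))))) && ((!((r <==> (!z)) <==> z)) ==> ((!z) ==> z)).
Check whether (((!z) <==> z) ==> ((!z) ==> z)) && ((!((!z) <==> z)) ==> ((!z) ==> z)) && r implies it.
Every state satisfying the precondition satisfies the weakest precondition: the implication holds.
Answer: valid


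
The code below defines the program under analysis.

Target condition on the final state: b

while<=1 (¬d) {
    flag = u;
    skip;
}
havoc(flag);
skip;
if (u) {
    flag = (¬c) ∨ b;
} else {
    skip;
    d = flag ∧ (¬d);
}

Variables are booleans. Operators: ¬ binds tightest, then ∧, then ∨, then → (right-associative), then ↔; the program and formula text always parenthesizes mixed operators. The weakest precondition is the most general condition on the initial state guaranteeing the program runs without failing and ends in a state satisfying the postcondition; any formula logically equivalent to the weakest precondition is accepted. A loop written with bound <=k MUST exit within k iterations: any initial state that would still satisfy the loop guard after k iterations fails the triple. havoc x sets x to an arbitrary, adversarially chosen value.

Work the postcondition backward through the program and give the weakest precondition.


Working backward. After the program, b must hold.
Then branch requires b; else branch requires b.
Before the if: (u → b) ∧ ((¬u) → b)
Before skip: (u → b) ∧ ((¬u) → b)
Before havoc flag: (u → b) ∧ ((¬u) → b)
Before the loop (bound <=1), unroll the exhaustion recursion (WP_0 = exit-now case; WP_j = one more guarded iteration, up to j = 1):
  WP_0: d ∧ (u → b) ∧ ((¬u) → b)
  WP_1: ((¬d) → (d ∧ (u → b) ∧ ((¬u) → b))) ∧ (d → ((u → b) ∧ ((¬u) → b)))
So before the loop: ((¬d) → (d ∧ (u → b) ∧ ((¬u) → b))) ∧ (d → ((u → b) ∧ ((¬u) → b)))
Answer: WP = ((¬d) → (d ∧ (u → b) ∧ ((¬u) → b))) ∧ (d → ((u → b) ∧ ((¬u) → b)))


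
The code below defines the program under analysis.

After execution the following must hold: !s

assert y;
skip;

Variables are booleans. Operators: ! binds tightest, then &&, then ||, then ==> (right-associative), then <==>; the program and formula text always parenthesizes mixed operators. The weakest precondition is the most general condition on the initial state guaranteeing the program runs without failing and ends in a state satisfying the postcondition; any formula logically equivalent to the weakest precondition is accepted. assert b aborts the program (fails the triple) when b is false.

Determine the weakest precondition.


Working backward. After the program, !s must hold.
Before skip: !s
Before assert y: y && (!s)
Answer: WP = y && (!s)


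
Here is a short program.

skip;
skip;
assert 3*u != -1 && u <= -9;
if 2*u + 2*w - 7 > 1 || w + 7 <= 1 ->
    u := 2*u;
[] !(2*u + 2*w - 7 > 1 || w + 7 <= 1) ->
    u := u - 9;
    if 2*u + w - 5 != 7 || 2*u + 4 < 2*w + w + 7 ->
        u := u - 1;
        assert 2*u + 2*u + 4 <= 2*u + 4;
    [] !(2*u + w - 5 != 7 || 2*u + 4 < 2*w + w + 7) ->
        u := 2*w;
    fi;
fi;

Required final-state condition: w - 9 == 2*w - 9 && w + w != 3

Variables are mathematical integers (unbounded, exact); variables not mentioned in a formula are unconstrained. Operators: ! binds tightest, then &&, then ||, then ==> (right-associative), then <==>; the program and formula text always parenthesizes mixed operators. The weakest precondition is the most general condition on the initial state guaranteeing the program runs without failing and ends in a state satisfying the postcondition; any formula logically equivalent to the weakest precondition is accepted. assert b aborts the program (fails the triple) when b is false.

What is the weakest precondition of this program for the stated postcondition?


Working backward. After the program, the postcondition w - 9 == 2*w - 9 && w + w != 3 must hold; in canonical form it is w == 0 && 2*w != 3.
Then branch requires w == 0 && 2*w != 3; else branch requires ((2*u + w != 30 || 2*u < 3*w + 21) ==> (2*u <= 20 && w == 0 && 2*w != 3)) && ((!(2*u + w != 30 || 2*u < 3*w + 21)) ==> (w == 0 && 2*w != 3)).
Before the if: ((2*u + 2*w > 8 || w <= -6) ==> (w == 0 && 2*w != 3)) && ((!(2*u + 2*w > 8 || w <= -6)) ==> (((2*u + w != 30 || 2*u < 3*w + 21) ==> (2*u <= 20 && w == 0 && 2*w != 3)) && ((!(2*u + w != 30 || 2*u < 3*w + 21)) ==> (w == 0 && 2*w != 3))))
Before assert 3*u != -1 && u <= -9: 3*u != -1 && u <= -9 && ((2*u + 2*w > 8 || w <= -6) ==> (w == 0 && 2*w != 3)) && ((!(2*u + 2*w > 8 || w <= -6)) ==> (((2*u + w != 30 || 2*u < 3*w + 21) ==> (2*u <= 20 && w == 0 && 2*w != 3)) && ((!(2*u + w != 30 || 2*u < 3*w + 21)) ==> (w == 0 && 2*w != 3))))
Before skip: 3*u != -1 && u <= -9 && ((2*u + 2*w > 8 || w <= -6) ==> (w == 0 && 2*w != 3)) && ((!(2*u + 2*w > 8 || w <= -6)) ==> (((2*u + w != 30 || 2*u < 3*w + 21) ==> (2*u <= 20 && w == 0 && 2*w != 3)) && ((!(2*u + w != 30 || 2*u < 3*w + 21)) ==> (w == 0 && 2*w != 3))))
Before skip: 3*u != -1 && u <= -9 && ((2*u + 2*w > 8 || w <= -6) ==> (w == 0 && 2*w != 3)) && ((!(2*u + 2*w > 8 || w <= -6)) ==> (((2*u + w != 30 || 2*u < 3*w + 21) ==> (2*u <= 20 && w == 0 && 2*w != 3)) && ((!(2*u + w != 30 || 2*u < 3*w + 21)) ==> (w == 0 && 2*w != 3))))
Answer: WP = 3*u != -1 && u <= -9 && ((2*u + 2*w > 8 || w <= -6) ==> (w == 0 && 2*w != 3)) && ((!(2*u + 2*w > 8 || w <= -6)) ==> (((2*u + w != 30 || 2*u < 3*w + 21) ==> (2*u <= 20 && w == 0 && 2*w != 3)) && ((!(2*u + w != 30 || 2*u < 3*w + 21)) ==> (w == 0 && 2*w != 3))))


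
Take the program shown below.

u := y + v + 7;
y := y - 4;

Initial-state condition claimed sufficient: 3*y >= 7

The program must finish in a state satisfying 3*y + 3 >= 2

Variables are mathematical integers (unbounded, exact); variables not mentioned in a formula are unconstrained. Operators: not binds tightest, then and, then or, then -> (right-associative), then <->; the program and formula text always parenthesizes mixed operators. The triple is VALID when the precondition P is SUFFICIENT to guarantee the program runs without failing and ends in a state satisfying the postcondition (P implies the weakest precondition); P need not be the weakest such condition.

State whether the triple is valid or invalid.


Working backward. After the program, the postcondition 3*y + 3 >= 2 must hold; in canonical form it is 3*y >= -1.
Before y := y - 4: 3*y >= 11
Before u := y + v + 7: 3*y >= 11
The weakest precondition is 3*y >= 11.
Check whether 3*y >= 7 implies it.
Countermodel: at the initial state y = 3, the precondition holds but the weakest precondition fails.
Answer: invalid


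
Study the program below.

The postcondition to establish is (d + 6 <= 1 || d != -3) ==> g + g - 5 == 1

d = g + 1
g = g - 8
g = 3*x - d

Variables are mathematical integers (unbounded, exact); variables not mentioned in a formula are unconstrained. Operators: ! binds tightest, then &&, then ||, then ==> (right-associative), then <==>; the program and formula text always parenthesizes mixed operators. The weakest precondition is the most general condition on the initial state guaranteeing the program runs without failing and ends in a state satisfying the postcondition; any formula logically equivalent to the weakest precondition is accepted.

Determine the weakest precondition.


Working backward. After the program, the postcondition (d + 6 <= 1 || d != -3) ==> g + g - 5 == 1 must hold; in canonical form it is (d <= -5 || d != -3) ==> 2*g == 6.
Before g := 3*x - d: (d <= -5 || d != -3) ==> 6*x == 2*d + 6
Before g := g - 8: (d <= -5 || d != -3) ==> 6*x == 2*d + 6
Before d := g + 1: (g <= -6 || g != -4) ==> 6*x == 2*g + 8
Answer: WP = (g <= -6 || g != -4) ==> 6*x == 2*g + 8


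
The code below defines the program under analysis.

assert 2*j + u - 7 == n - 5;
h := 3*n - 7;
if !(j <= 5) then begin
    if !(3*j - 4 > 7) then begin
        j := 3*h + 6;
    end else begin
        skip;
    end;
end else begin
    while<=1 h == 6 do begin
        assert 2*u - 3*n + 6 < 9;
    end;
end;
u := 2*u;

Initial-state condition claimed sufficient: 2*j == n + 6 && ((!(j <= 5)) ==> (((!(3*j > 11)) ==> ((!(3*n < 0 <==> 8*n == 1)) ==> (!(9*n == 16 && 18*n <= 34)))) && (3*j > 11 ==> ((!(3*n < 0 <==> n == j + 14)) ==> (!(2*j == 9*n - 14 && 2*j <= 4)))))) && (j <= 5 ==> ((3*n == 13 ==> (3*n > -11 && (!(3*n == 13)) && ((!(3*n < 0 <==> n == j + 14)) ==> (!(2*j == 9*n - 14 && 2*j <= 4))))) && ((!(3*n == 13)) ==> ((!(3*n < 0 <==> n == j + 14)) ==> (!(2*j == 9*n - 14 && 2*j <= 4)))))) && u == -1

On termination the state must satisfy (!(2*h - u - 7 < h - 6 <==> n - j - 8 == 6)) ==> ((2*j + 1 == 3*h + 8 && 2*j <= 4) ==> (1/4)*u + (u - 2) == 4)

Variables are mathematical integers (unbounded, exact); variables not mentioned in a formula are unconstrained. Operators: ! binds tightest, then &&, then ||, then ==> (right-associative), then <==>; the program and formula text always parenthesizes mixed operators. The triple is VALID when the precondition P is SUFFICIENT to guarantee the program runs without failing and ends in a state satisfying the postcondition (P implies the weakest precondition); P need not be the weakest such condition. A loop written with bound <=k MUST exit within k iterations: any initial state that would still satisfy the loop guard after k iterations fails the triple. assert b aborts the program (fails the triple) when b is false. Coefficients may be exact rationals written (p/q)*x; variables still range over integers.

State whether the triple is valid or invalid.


Working backward. After the program, the postcondition (!(2*h - u - 7 < h - 6 <==> n - j - 8 == 6)) ==> ((2*j + 1 == 3*h + 8 && 2*j <= 4) ==> (1/4)*u + (u - 2) == 4) must hold; in canonical form it is (!(h < u + 1 <==> n == j + 14)) ==> ((2*j == 3*h + 7 && 2*j <= 4) ==> (5/4)*u == 6).
Before u := 2*u: (!(h < 2*u + 1 <==> n == j + 14)) ==> ((2*j == 3*h + 7 && 2*j <= 4) ==> (5/2)*u == 6)
Then branch requires ((!(3*j > 11)) ==> ((!(h < 2*u + 1 <==> n == 3*h + 20)) ==> ((3*h == -5 && 6*h <= -8) ==> (5/2)*u == 6))) && (3*j > 11 ==> ((!(h < 2*u + 1 <==> n == j + 14)) ==> ((2*j == 3*h + 7 && 2*j <= 4) ==> (5/2)*u == 6))); else branch requires (h == 6 ==> (2*u < 3*n + 3 && (!(h == 6)) && ((!(h < 2*u + 1 <==> n == j + 14)) ==> ((2*j == 3*h + 7 && 2*j <= 4) ==> (5/2)*u == 6)))) && ((!(h == 6)) ==> ((!(h < 2*u + 1 <==> n == j + 14)) ==> ((2*j == 3*h + 7 && 2*j <= 4) ==> (5/2)*u == 6))).
Before the if: ((!(j <= 5)) ==> (((!(3*j > 11)) ==> ((!(h < 2*u + 1 <==> n == 3*h + 20)) ==> ((3*h == -5 && 6*h <= -8) ==> (5/2)*u == 6))) && (3*j > 11 ==> ((!(h < 2*u + 1 <==> n == j + 14)) ==> ((2*j == 3*h + 7 && 2*j <= 4) ==> (5/2)*u == 6))))) && (j <= 5 ==> ((h == 6 ==> (2*u < 3*n + 3 && (!(h == 6)) && ((!(h < 2*u + 1 <==> n == j + 14)) ==> ((2*j == 3*h + 7 && 2*j <= 4) ==> (5/2)*u == 6)))) && ((!(h == 6)) ==> ((!(h < 2*u + 1 <==> n == j + 14)) ==> ((2*j == 3*h + 7 && 2*j <= 4) ==> (5/2)*u == 6)))))
Before h := 3*n - 7: ((!(j <= 5)) ==> (((!(3*j > 11)) ==> ((!(3*n < 2*u + 8 <==> 8*n == 1)) ==> ((9*n == 16 && 18*n <= 34) ==> (5/2)*u == 6))) && (3*j > 11 ==> ((!(3*n < 2*u + 8 <==> n == j + 14)) ==> ((2*j == 9*n - 14 && 2*j <= 4) ==> (5/2)*u == 6))))) && (j <= 5 ==> ((3*n == 13 ==> (2*u < 3*n + 3 && (!(3*n == 13)) && ((!(3*n < 2*u + 8 <==> n == j + 14)) ==> ((2*j == 9*n - 14 && 2*j <= 4) ==> (5/2)*u == 6)))) && ((!(3*n == 13)) ==> ((!(3*n < 2*u + 8 <==> n == j + 14)) ==> ((2*j == 9*n - 14 && 2*j <= 4) ==> (5/2)*u == 6)))))
Before assert 2*j + u - 7 == n - 5: 2*j + u == n + 2 && ((!(j <= 5)) ==> (((!(3*j > 11)) ==> ((!(3*n < 2*u + 8 <==> 8*n == 1)) ==> ((9*n == 16 && 18*n <= 34) ==> (5/2)*u == 6))) && (3*j > 11 ==> ((!(3*n < 2*u + 8 <==> n == j + 14)) ==> ((2*j == 9*n - 14 && 2*j <= 4) ==> (5/2)*u == 6))))) && (j <= 5 ==> ((3*n == 13 ==> (2*u < 3*n + 3 && (!(3*n == 13)) && ((!(3*n < 2*u + 8 <==> n == j + 14)) ==> ((2*j == 9*n - 14 && 2*j <= 4) ==> (5/2)*u == 6)))) && ((!(3*n == 13)) ==> ((!(3*n < 2*u + 8 <==> n == j + 14)) ==> ((2*j == 9*n - 14 && 2*j <= 4) ==> (5/2)*u == 6)))))
The weakest precondition is 2*j + u == n + 2 && ((!(j <= 5)) ==> (((!(3*j > 11)) ==> ((!(3*n < 2*u + 8 <==> 8*n == 1)) ==> ((9*n == 16 && 18*n <= 34) ==> (5/2)*u == 6))) && (3*j > 11 ==> ((!(3*n < 2*u + 8 <==> n == j + 14)) ==> ((2*j == 9*n - 14 && 2*j <= 4) ==> (5/2)*u == 6))))) && (j <= 5 ==> ((3*n == 13 ==> (2*u < 3*n + 3 && (!(3*n == 13)) && ((!(3*n < 2*u + 8 <==> n == j + 14)) ==> ((2*j == 9*n - 14 && 2*j <= 4) ==> (5/2)*u == 6)))) && ((!(3*n == 13)) ==> ((!(3*n < 2*u + 8 <==> n == j + 14)) ==> ((2*j == 9*n - 14 && 2*j <= 4) ==> (5/2)*u == 6))))).
Check whether 2*j == n + 6 && ((!(j <= 5)) ==> (((!(3*j > 11)) ==> ((!(3*n < 0 <==> 8*n == 1)) ==> (!(9*n == 16 && 18*n <= 34)))) && (3*j > 11 ==> ((!(3*n < 0 <==> n == j + 14)) ==> (!(2*j == 9*n - 14 && 2*j <= 4)))))) && (j <= 5 ==> ((3*n == 13 ==> (3*n > -11 && (!(3*n == 13)) && ((!(3*n < 0 <==> n == j + 14)) ==> (!(2*j == 9*n - 14 && 2*j <= 4))))) && ((!(3*n == 13)) ==> ((!(3*n < 0 <==> n == j + 14)) ==> (!(2*j == 9*n - 14 && 2*j <= 4)))))) && u == -1 implies it.
Countermodel: at the initial state j = 0, n = -6, u = -1, the precondition holds but the weakest precondition fails.
Answer: invalid


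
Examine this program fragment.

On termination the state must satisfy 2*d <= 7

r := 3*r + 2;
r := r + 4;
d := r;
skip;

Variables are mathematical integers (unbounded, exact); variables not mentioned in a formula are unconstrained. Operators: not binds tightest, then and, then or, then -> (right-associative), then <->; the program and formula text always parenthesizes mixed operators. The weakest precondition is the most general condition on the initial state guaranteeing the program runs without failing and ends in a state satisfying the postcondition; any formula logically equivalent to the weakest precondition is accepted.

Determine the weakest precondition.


Working backward. After the program, 2*d <= 7 must hold.
Before skip: 2*d <= 7
Before d := r: 2*r <= 7
Before r := r + 4: 2*r <= -1
Before r := 3*r + 2: 6*r <= -5
Answer: WP = 6*r <= -5


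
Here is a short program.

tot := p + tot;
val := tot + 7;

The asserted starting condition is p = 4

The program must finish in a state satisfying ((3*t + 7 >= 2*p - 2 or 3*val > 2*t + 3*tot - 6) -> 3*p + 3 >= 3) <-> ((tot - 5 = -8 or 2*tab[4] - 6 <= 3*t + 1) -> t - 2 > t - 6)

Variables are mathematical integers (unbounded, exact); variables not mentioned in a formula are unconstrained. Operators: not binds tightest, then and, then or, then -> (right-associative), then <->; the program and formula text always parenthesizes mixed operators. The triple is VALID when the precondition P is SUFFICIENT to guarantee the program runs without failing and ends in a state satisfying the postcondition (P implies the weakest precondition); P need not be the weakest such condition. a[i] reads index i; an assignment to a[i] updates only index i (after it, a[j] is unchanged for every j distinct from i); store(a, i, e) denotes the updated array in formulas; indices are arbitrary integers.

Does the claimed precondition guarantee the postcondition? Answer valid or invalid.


Working backward. After the program, the postcondition ((3*t + 7 >= 2*p - 2 or 3*val > 2*t + 3*tot - 6) -> 3*p + 3 >= 3) <-> ((tot - 5 = -8 or 2*tab[4] - 6 <= 3*t + 1) -> t - 2 > t - 6) must hold; in canonical form it is (3*t >= 2*p - 9 or 3*val > 2*t + 3*tot - 6) -> 3*p >= 0.
Before val := tot + 7: (3*t >= 2*p - 9 or 2*t < 27) -> 3*p >= 0
Before tot := p + tot: (3*t >= 2*p - 9 or 2*t < 27) -> 3*p >= 0
The weakest precondition is (3*t >= 2*p - 9 or 2*t < 27) -> 3*p >= 0.
Check whether p = 4 implies it.
Every state satisfying the precondition satisfies the weakest precondition: the implication holds.
Answer: valid


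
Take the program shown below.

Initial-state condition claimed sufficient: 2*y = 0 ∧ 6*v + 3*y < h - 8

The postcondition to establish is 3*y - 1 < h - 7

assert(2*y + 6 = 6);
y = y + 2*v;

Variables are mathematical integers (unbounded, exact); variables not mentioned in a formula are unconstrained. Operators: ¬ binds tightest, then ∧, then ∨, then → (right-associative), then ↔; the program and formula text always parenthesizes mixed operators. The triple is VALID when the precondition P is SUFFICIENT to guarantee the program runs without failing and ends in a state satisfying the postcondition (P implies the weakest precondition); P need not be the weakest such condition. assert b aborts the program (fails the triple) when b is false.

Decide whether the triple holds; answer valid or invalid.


Working backward. After the program, the postcondition 3*y - 1 < h - 7 must hold; in canonical form it is 3*y < h - 6.
Before y := y + 2*v: 6*v + 3*y < h - 6
Before assert 2*y + 6 = 6: 2*y = 0 ∧ 6*v + 3*y < h - 6
The weakest precondition is 2*y = 0 ∧ 6*v + 3*y < h - 6.
Check whether 2*y = 0 ∧ 6*v + 3*y < h - 8 implies it.
Every state satisfying the precondition satisfies the weakest precondition: the implication holds.
Answer: valid


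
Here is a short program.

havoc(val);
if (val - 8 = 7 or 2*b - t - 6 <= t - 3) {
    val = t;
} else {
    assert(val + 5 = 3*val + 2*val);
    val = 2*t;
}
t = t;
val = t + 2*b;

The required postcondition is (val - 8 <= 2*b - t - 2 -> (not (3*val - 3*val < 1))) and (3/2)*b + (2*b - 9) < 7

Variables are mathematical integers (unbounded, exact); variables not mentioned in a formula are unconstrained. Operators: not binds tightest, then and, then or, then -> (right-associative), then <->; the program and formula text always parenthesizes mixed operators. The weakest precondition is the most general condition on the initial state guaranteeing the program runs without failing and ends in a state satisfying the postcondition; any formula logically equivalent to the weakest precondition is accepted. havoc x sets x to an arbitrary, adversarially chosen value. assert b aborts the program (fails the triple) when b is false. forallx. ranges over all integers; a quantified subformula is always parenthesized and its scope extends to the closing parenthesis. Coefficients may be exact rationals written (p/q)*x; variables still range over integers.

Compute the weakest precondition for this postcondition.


Working backward. After the program, the postcondition (val - 8 <= 2*b - t - 2 -> (not (3*val - 3*val < 1))) and (3/2)*b + (2*b - 9) < 7 must hold; in canonical form it is (not (t + val <= 2*b + 6)) and (7/2)*b < 16.
Before val := t + 2*b: (not (2*t <= 6)) and (7/2)*b < 16
Before t := t: (not (2*t <= 6)) and (7/2)*b < 16
Then branch requires (not (2*t <= 6)) and (7/2)*b < 16; else branch requires 4*val = 5 and (not (2*t <= 6)) and (7/2)*b < 16.
Before the if: ((val = 15 or 2*b <= 2*t + 3) -> ((not (2*t <= 6)) and (7/2)*b < 16)) and ((not (val = 15 or 2*b <= 2*t + 3)) -> (4*val = 5 and (not (2*t <= 6)) and (7/2)*b < 16))
Before havoc val: forall val_1. (((val_1 = 15 or 2*b <= 2*t + 3) -> ((not (2*t <= 6)) and (7/2)*b < 16)) and ((not (val_1 = 15 or 2*b <= 2*t + 3)) -> (4*val_1 = 5 and (not (2*t <= 6)) and (7/2)*b < 16)))
Answer: WP = forall val_1. (((val_1 = 15 or 2*b <= 2*t + 3) -> ((not (2*t <= 6)) and (7/2)*b < 16)) and ((not (val_1 = 15 or 2*b <= 2*t + 3)) -> (4*val_1 = 5 and (not (2*t <= 6)) and (7/2)*b < 16)))


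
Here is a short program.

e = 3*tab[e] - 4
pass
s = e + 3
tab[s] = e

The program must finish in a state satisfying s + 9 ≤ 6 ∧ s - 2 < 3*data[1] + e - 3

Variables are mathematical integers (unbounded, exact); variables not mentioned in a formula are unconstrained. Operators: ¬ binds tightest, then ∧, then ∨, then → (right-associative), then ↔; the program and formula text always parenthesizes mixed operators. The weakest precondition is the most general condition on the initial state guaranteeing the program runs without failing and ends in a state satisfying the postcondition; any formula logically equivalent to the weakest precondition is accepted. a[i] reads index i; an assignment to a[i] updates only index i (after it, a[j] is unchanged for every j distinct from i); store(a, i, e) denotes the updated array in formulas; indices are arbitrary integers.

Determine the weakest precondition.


Working backward. After the program, the postcondition s + 9 ≤ 6 ∧ s - 2 < 3*data[1] + e - 3 must hold; in canonical form it is s ≤ -3 ∧ s < 3*data[1] + e - 1.
Before tab[s] := e: s ≤ -3 ∧ s < 3*data[1] + e - 1
Before s := e + 3: e ≤ -6 ∧ 3*data[1] > 4
Before skip: e ≤ -6 ∧ 3*data[1] > 4
Before e := 3*tab[e] - 4: 3*tab[e] ≤ -2 ∧ 3*data[1] > 4
Answer: WP = 3*tab[e] ≤ -2 ∧ 3*data[1] > 4


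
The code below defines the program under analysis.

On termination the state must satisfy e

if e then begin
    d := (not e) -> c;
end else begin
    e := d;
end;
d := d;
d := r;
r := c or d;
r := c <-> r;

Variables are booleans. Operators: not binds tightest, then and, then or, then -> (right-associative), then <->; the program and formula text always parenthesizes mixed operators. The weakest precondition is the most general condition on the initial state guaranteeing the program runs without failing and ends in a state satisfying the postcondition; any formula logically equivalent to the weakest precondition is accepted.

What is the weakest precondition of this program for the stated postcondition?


Working backward. After the program, e must hold.
Before r := c <-> r: e
Before r := c or d: e
Before d := r: e
Before d := d: e
Then branch requires e; else branch requires d.
Before the if: (not e) -> d
Answer: WP = (not e) -> d


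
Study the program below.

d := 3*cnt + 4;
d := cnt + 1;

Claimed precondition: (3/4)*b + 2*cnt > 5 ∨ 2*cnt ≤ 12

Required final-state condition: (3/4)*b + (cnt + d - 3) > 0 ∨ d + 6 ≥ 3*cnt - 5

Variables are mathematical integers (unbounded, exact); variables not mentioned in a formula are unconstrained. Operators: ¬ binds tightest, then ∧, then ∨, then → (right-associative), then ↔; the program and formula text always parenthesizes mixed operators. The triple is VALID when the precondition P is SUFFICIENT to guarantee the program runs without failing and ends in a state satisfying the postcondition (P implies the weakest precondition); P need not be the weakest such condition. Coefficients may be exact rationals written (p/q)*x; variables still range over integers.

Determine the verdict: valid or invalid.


Working backward. After the program, the postcondition (3/4)*b + (cnt + d - 3) > 0 ∨ d + 6 ≥ 3*cnt - 5 must hold; in canonical form it is (3/4)*b + cnt + d > 3 ∨ d ≥ 3*cnt - 11.
Before d := cnt + 1: (3/4)*b + 2*cnt > 2 ∨ 2*cnt ≤ 12
Before d := 3*cnt + 4: (3/4)*b + 2*cnt > 2 ∨ 2*cnt ≤ 12
The weakest precondition is (3/4)*b + 2*cnt > 2 ∨ 2*cnt ≤ 12.
Check whether (3/4)*b + 2*cnt > 5 ∨ 2*cnt ≤ 12 implies it.
Every state satisfying the precondition satisfies the weakest precondition: the implication holds.
Answer: valid


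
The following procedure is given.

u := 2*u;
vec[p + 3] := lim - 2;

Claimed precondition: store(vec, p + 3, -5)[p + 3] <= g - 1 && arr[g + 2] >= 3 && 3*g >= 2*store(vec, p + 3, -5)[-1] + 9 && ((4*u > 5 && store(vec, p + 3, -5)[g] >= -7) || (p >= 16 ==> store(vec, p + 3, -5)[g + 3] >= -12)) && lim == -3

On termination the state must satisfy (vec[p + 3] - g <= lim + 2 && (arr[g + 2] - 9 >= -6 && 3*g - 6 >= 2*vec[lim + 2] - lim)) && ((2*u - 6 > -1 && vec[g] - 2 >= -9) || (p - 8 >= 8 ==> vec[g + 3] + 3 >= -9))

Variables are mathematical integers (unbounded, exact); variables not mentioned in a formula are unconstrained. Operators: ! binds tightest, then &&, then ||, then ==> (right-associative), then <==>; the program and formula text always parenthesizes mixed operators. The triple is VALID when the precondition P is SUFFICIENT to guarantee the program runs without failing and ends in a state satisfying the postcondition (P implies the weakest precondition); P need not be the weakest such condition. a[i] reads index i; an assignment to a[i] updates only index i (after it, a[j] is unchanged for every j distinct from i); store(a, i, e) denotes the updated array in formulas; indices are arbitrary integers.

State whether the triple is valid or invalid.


Working backward. After the program, the postcondition (vec[p + 3] - g <= lim + 2 && (arr[g + 2] - 9 >= -6 && 3*g - 6 >= 2*vec[lim + 2] - lim)) && ((2*u - 6 > -1 && vec[g] - 2 >= -9) || (p - 8 >= 8 ==> vec[g + 3] + 3 >= -9)) must hold; in canonical form it is vec[p + 3] <= g + lim + 2 && arr[g + 2] >= 3 && 3*g + lim >= 2*vec[lim + 2] + 6 && ((2*u > 5 && vec[g] >= -7) || (p >= 16 ==> vec[g + 3] >= -12)).
Before vec[p + 3] := lim - 2: store(vec, p + 3, lim - 2)[p + 3] <= g + lim + 2 && arr[g + 2] >= 3 && 3*g + lim >= 2*store(vec, p + 3, lim - 2)[lim + 2] + 6 && ((2*u > 5 && store(vec, p + 3, lim - 2)[g] >= -7) || (p >= 16 ==> store(vec, p + 3, lim - 2)[g + 3] >= -12))
Before u := 2*u: store(vec, p + 3, lim - 2)[p + 3] <= g + lim + 2 && arr[g + 2] >= 3 && 3*g + lim >= 2*store(vec, p + 3, lim - 2)[lim + 2] + 6 && ((4*u > 5 && store(vec, p + 3, lim - 2)[g] >= -7) || (p >= 16 ==> store(vec, p + 3, lim - 2)[g + 3] >= -12))
The weakest precondition is store(vec, p + 3, lim - 2)[p + 3] <= g + lim + 2 && arr[g + 2] >= 3 && 3*g + lim >= 2*store(vec, p + 3, lim - 2)[lim + 2] + 6 && ((4*u > 5 && store(vec, p + 3, lim - 2)[g] >= -7) || (p >= 16 ==> store(vec, p + 3, lim - 2)[g + 3] >= -12)).
Check whether store(vec, p + 3, -5)[p + 3] <= g - 1 && arr[g + 2] >= 3 && 3*g >= 2*store(vec, p + 3, -5)[-1] + 9 && ((4*u > 5 && store(vec, p + 3, -5)[g] >= -7) || (p >= 16 ==> store(vec, p + 3, -5)[g + 3] >= -12)) && lim == -3 implies it.
Every state satisfying the precondition satisfies the weakest precondition: the implication holds.
Answer: valid


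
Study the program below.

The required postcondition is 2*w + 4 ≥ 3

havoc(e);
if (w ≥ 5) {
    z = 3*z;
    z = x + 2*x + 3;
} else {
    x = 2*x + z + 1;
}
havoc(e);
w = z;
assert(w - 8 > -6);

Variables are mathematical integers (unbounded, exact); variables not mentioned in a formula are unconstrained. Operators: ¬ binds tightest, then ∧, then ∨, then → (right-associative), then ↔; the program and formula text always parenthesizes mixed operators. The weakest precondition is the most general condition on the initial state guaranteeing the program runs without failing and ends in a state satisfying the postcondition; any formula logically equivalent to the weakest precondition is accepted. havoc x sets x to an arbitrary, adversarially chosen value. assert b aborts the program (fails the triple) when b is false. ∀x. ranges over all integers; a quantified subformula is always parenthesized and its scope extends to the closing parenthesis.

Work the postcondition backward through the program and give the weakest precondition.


Working backward. After the program, the postcondition 2*w + 4 ≥ 3 must hold; in canonical form it is 2*w ≥ -1.
Before assert w - 8 > -6: w > 2 ∧ 2*w ≥ -1
Before w := z: z > 2 ∧ 2*z ≥ -1
Before havoc e: z > 2 ∧ 2*z ≥ -1
Then branch requires 3*x > -1 ∧ 6*x ≥ -7; else branch requires z > 2 ∧ 2*z ≥ -1.
Before the if: (w ≥ 5 → (3*x > -1 ∧ 6*x ≥ -7)) ∧ ((¬(w ≥ 5)) → (z > 2 ∧ 2*z ≥ -1))
Before havoc e: (w ≥ 5 → (3*x > -1 ∧ 6*x ≥ -7)) ∧ ((¬(w ≥ 5)) → (z > 2 ∧ 2*z ≥ -1))
Answer: WP = (w ≥ 5 → (3*x > -1 ∧ 6*x ≥ -7)) ∧ ((¬(w ≥ 5)) → (z > 2 ∧ 2*z ≥ -1))


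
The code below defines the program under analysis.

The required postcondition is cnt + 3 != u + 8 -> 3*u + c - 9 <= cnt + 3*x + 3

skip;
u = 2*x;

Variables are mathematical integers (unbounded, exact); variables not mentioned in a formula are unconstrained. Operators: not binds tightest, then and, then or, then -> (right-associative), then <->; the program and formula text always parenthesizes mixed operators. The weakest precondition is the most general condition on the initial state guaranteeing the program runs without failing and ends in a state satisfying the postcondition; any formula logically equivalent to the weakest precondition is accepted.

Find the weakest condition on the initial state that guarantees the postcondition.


Working backward. After the program, the postcondition cnt + 3 != u + 8 -> 3*u + c - 9 <= cnt + 3*x + 3 must hold; in canonical form it is cnt != u + 5 -> c + 3*u <= cnt + 3*x + 12.
Before u := 2*x: cnt != 2*x + 5 -> c + 3*x <= cnt + 12
Before skip: cnt != 2*x + 5 -> c + 3*x <= cnt + 12
Answer: WP = cnt != 2*x + 5 -> c + 3*x <= cnt + 12


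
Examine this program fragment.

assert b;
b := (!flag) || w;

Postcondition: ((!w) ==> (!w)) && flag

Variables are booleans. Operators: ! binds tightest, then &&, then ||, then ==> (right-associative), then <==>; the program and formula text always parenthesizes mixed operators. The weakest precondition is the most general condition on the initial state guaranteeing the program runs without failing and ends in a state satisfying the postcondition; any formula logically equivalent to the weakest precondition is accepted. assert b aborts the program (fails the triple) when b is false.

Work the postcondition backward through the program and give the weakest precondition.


Working backward. After the program, the postcondition ((!w) ==> (!w)) && flag must hold; in canonical form it is flag.
Before b := (!flag) || w: flag
Before assert b: b && flag
Answer: WP = b && flag


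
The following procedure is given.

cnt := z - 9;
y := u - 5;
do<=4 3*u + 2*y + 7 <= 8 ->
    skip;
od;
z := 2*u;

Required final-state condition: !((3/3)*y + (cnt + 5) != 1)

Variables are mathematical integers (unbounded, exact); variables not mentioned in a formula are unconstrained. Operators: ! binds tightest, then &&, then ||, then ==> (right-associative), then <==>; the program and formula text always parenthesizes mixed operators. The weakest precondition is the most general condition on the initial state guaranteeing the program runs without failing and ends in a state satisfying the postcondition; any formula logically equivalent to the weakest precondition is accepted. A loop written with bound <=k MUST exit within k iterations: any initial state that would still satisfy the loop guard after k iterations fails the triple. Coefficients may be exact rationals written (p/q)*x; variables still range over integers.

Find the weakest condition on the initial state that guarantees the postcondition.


Working backward. After the program, the postcondition !((3/3)*y + (cnt + 5) != 1) must hold; in canonical form it is !(cnt + y != -4).
Before z := 2*u: !(cnt + y != -4)
Before the loop (bound <=4), unroll the exhaustion recursion (WP_0 = exit-now case; WP_j = one more guarded iteration, up to j = 4):
  WP_0: (!(3*u + 2*y <= 1)) && (!(cnt + y != -4))
  WP_1: (3*u + 2*y <= 1 ==> ((!(3*u + 2*y <= 1)) && (!(cnt + y != -4)))) && ((!(3*u + 2*y <= 1)) ==> (!(cnt + y != -4)))
  WP_2: (3*u + 2*y <= 1 ==> ((3*u + 2*y <= 1 ==> ((!(3*u + 2*y <= 1)) && (!(cnt + y != -4)))) && ((!(3*u + 2*y <= 1)) ==> (!(cnt + y != -4))))) && ((!(3*u + 2*y <= 1)) ==> (!(cnt + y != -4)))
  WP_3: (3*u + 2*y <= 1 ==> ((3*u + 2*y <= 1 ==> ((3*u + 2*y <= 1 ==> ((!(3*u + 2*y <= 1)) && (!(cnt + y != -4)))) && ((!(3*u + 2*y <= 1)) ==> (!(cnt + y != -4))))) && ((!(3*u + 2*y <= 1)) ==> (!(cnt + y != -4))))) && ((!(3*u + 2*y <= 1)) ==> (!(cnt + y != -4)))
  WP_4: (3*u + 2*y <= 1 ==> ((3*u + 2*y <= 1 ==> ((3*u + 2*y <= 1 ==> ((3*u + 2*y <= 1 ==> ((!(3*u + 2*y <= 1)) && (!(cnt + y != -4)))) && ((!(3*u + 2*y <= 1)) ==> (!(cnt + y != -4))))) && ((!(3*u + 2*y <= 1)) ==> (!(cnt + y != -4))))) && ((!(3*u + 2*y <= 1)) ==> (!(cnt + y != -4))))) && ((!(3*u + 2*y <= 1)) ==> (!(cnt + y != -4)))
So before the loop: (3*u + 2*y <= 1 ==> ((3*u + 2*y <= 1 ==> ((3*u + 2*y <= 1 ==> ((3*u + 2*y <= 1 ==> ((!(3*u + 2*y <= 1)) && (!(cnt + y != -4)))) && ((!(3*u + 2*y <= 1)) ==> (!(cnt + y != -4))))) && ((!(3*u + 2*y <= 1)) ==> (!(cnt + y != -4))))) && ((!(3*u + 2*y <= 1)) ==> (!(cnt + y != -4))))) && ((!(3*u + 2*y <= 1)) ==> (!(cnt + y != -4)))
Before y := u - 5: (5*u <= 11 ==> ((5*u <= 11 ==> ((5*u <= 11 ==> ((5*u <= 11 ==> ((!(5*u <= 11)) && (!(cnt + u != 1)))) && ((!(5*u <= 11)) ==> (!(cnt + u != 1))))) && ((!(5*u <= 11)) ==> (!(cnt + u != 1))))) && ((!(5*u <= 11)) ==> (!(cnt + u != 1))))) && ((!(5*u <= 11)) ==> (!(cnt + u != 1)))
Before cnt := z - 9: (5*u <= 11 ==> ((5*u <= 11 ==> ((5*u <= 11 ==> ((5*u <= 11 ==> ((!(5*u <= 11)) && (!(u + z != 10)))) && ((!(5*u <= 11)) ==> (!(u + z != 10))))) && ((!(5*u <= 11)) ==> (!(u + z != 10))))) && ((!(5*u <= 11)) ==> (!(u + z != 10))))) && ((!(5*u <= 11)) ==> (!(u + z != 10)))
Answer: WP = (5*u <= 11 ==> ((5*u <= 11 ==> ((5*u <= 11 ==> ((5*u <= 11 ==> ((!(5*u <= 11)) && (!(u + z != 10)))) && ((!(5*u <= 11)) ==> (!(u + z != 10))))) && ((!(5*u <= 11)) ==> (!(u + z != 10))))) && ((!(5*u <= 11)) ==> (!(u + z != 10))))) && ((!(5*u <= 11)) ==> (!(u + z != 10)))


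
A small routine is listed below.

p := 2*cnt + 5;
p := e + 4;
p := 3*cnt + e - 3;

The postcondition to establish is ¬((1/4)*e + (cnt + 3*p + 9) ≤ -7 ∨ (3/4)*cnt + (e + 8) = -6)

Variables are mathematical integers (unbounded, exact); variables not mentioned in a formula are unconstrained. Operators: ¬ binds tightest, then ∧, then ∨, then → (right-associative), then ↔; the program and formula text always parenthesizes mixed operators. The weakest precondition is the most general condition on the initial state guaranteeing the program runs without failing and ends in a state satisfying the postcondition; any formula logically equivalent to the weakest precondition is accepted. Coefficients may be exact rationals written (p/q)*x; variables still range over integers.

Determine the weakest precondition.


Working backward. After the program, the postcondition ¬((1/4)*e + (cnt + 3*p + 9) ≤ -7 ∨ (3/4)*cnt + (e + 8) = -6) must hold; in canonical form it is ¬(cnt + (1/4)*e + 3*p ≤ -16 ∨ (3/4)*cnt + e = -14).
Before p := 3*cnt + e - 3: ¬(10*cnt + (13/4)*e ≤ -7 ∨ (3/4)*cnt + e = -14)
Before p := e + 4: ¬(10*cnt + (13/4)*e ≤ -7 ∨ (3/4)*cnt + e = -14)
Before p := 2*cnt + 5: ¬(10*cnt + (13/4)*e ≤ -7 ∨ (3/4)*cnt + e = -14)
Answer: WP = ¬(10*cnt + (13/4)*e ≤ -7 ∨ (3/4)*cnt + e = -14)


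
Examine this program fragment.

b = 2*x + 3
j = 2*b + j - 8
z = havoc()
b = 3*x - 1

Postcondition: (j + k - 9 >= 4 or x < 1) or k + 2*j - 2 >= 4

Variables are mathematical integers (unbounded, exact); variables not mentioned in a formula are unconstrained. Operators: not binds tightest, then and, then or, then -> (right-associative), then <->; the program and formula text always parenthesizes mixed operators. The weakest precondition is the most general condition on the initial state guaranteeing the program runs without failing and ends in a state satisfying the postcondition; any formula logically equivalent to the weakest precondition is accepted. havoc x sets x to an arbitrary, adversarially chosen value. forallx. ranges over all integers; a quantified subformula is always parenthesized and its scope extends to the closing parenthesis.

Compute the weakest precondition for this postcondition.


Working backward. After the program, the postcondition (j + k - 9 >= 4 or x < 1) or k + 2*j - 2 >= 4 must hold; in canonical form it is j + k >= 13 or x < 1 or 2*j + k >= 6.
Before b := 3*x - 1: j + k >= 13 or x < 1 or 2*j + k >= 6
Before havoc z: j + k >= 13 or x < 1 or 2*j + k >= 6
Before j := 2*b + j - 8: 2*b + j + k >= 21 or x < 1 or 4*b + 2*j + k >= 22
Before b := 2*x + 3: j + k + 4*x >= 15 or x < 1 or 2*j + k + 8*x >= 10
Answer: WP = j + k + 4*x >= 15 or x < 1 or 2*j + k + 8*x >= 10


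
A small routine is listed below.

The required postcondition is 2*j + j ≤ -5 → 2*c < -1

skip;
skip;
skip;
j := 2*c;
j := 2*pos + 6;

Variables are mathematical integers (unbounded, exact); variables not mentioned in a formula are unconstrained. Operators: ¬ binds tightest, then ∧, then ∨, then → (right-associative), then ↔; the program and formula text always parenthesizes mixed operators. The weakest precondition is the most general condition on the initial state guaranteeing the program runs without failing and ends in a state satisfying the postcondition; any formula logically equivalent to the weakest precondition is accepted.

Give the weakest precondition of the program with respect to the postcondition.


Working backward. After the program, the postcondition 2*j + j ≤ -5 → 2*c < -1 must hold; in canonical form it is 3*j ≤ -5 → 2*c < -1.
Before j := 2*pos + 6: 6*pos ≤ -23 → 2*c < -1
Before j := 2*c: 6*pos ≤ -23 → 2*c < -1
Before skip: 6*pos ≤ -23 → 2*c < -1
Before skip: 6*pos ≤ -23 → 2*c < -1
Before skip: 6*pos ≤ -23 → 2*c < -1
Answer: WP = 6*pos ≤ -23 → 2*c < -1


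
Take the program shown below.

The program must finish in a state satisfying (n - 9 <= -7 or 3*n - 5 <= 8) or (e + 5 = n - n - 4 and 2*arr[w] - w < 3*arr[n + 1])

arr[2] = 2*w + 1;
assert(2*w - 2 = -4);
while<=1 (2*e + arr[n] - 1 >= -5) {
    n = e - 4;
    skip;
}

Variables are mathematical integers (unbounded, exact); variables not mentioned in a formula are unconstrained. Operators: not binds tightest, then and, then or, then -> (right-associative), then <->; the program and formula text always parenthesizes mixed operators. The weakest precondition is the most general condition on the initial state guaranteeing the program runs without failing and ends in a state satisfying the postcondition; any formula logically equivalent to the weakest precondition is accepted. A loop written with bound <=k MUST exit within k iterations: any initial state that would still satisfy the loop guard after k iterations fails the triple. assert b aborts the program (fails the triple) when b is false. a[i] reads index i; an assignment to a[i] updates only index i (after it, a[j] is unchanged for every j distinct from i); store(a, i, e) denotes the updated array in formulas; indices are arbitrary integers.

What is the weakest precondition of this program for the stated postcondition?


Working backward. After the program, the postcondition (n - 9 <= -7 or 3*n - 5 <= 8) or (e + 5 = n - n - 4 and 2*arr[w] - w < 3*arr[n + 1]) must hold; in canonical form it is n <= 2 or 3*n <= 13 or (e = -9 and 2*arr[w] < 3*arr[n + 1] + w).
Before the loop (bound <=1), unroll the exhaustion recursion (WP_0 = exit-now case; WP_j = one more guarded iteration, up to j = 1):
  WP_0: (not (arr[n] + 2*e >= -4)) and (n <= 2 or 3*n <= 13 or (e = -9 and 2*arr[w] < 3*arr[n + 1] + w))
  WP_1: (arr[n] + 2*e >= -4 -> ((not (arr[e - 4] + 2*e >= -4)) and (e <= 6 or 3*e <= 25 or (e = -9 and 2*arr[w] < 3*arr[e - 3] + w)))) and ((not (arr[n] + 2*e >= -4)) -> (n <= 2 or 3*n <= 13 or (e = -9 and 2*arr[w] < 3*arr[n + 1] + w)))
So before the loop: (arr[n] + 2*e >= -4 -> ((not (arr[e - 4] + 2*e >= -4)) and (e <= 6 or 3*e <= 25 or (e = -9 and 2*arr[w] < 3*arr[e - 3] + w)))) and ((not (arr[n] + 2*e >= -4)) -> (n <= 2 or 3*n <= 13 or (e = -9 and 2*arr[w] < 3*arr[n + 1] + w)))
Before assert 2*w - 2 = -4: 2*w = -2 and (arr[n] + 2*e >= -4 -> ((not (arr[e - 4] + 2*e >= -4)) and (e <= 6 or 3*e <= 25 or (e = -9 and 2*arr[w] < 3*arr[e - 3] + w)))) and ((not (arr[n] + 2*e >= -4)) -> (n <= 2 or 3*n <= 13 or (e = -9 and 2*arr[w] < 3*arr[n + 1] + w)))
Before arr[2] := 2*w + 1: 2*w = -2 and (store(arr, 2, 2*w + 1)[n] + 2*e >= -4 -> ((not (store(arr, 2, 2*w + 1)[e - 4] + 2*e >= -4)) and (e <= 6 or 3*e <= 25 or (e = -9 and 2*store(arr, 2, 2*w + 1)[w] < 3*store(arr, 2, 2*w + 1)[e - 3] + w)))) and ((not (store(arr, 2, 2*w + 1)[n] + 2*e >= -4)) -> (n <= 2 or 3*n <= 13 or (e = -9 and 2*store(arr, 2, 2*w + 1)[w] < 3*store(arr, 2, 2*w + 1)[n + 1] + w)))
Answer: WP = 2*w = -2 and (store(arr, 2, 2*w + 1)[n] + 2*e >= -4 -> ((not (store(arr, 2, 2*w + 1)[e - 4] + 2*e >= -4)) and (e <= 6 or 3*e <= 25 or (e = -9 and 2*store(arr, 2, 2*w + 1)[w] < 3*store(arr, 2, 2*w + 1)[e - 3] + w)))) and ((not (store(arr, 2, 2*w + 1)[n] + 2*e >= -4)) -> (n <= 2 or 3*n <= 13 or (e = -9 and 2*store(arr, 2, 2*w + 1)[w] < 3*store(arr, 2, 2*w + 1)[n + 1] + w)))
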